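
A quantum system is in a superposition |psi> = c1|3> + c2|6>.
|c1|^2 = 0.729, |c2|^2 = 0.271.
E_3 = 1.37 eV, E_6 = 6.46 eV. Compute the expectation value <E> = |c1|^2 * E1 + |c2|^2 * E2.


<E> = |c1|^2 * E1 + |c2|^2 * E2
= 0.729 * 1.37 + 0.271 * 6.46
= 0.9987 + 1.7507
= 2.7494 eV

2.7494


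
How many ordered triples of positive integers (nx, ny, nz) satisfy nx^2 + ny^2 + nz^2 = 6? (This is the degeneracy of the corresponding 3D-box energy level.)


Enumerate all (nx, ny, nz) with nx^2 + ny^2 + nz^2 = 6:
(1,1,2)
(1,2,1)
(2,1,1)
Total degeneracy = 3

3


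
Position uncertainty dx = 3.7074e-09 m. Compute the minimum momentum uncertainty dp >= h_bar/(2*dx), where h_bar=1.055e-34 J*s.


dp = h_bar / (2 * dx)
= 1.055e-34 / (2 * 3.7074e-09)
= 1.055e-34 / 7.4148e-09
= 1.4228e-26 kg*m/s

1.4228e-26


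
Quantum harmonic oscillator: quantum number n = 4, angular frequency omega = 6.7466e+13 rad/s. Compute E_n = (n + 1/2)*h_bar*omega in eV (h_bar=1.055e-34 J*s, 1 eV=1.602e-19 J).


E = (n + 1/2) * h_bar * omega
= (4 + 0.5) * 1.055e-34 * 6.7466e+13
= 4.5 * 7.1177e-21
= 3.2029e-20 J
= 0.1999 eV

0.1999


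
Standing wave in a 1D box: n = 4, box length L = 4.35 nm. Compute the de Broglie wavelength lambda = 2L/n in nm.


lambda = 2L / n
= 2 * 4.35 / 4
= 8.7 / 4
= 2.175 nm

2.175


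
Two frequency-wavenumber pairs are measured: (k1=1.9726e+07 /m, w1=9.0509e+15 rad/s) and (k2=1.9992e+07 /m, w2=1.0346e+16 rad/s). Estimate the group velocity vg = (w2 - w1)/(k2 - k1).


vg = (w2 - w1) / (k2 - k1)
= (1.0346e+16 - 9.0509e+15) / (1.9992e+07 - 1.9726e+07)
= 1.2951e+15 / 2.6600e+05
= 4.8688e+09 m/s

4.8688e+09


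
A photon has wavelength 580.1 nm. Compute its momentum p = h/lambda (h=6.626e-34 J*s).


p = h / lambda
= 6.626e-34 / (580.1e-9)
= 6.626e-34 / 5.8010e-07
= 1.1422e-27 kg*m/s

1.1422e-27


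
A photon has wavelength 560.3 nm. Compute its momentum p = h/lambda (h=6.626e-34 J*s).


p = h / lambda
= 6.626e-34 / (560.3e-9)
= 6.626e-34 / 5.6030e-07
= 1.1826e-27 kg*m/s

1.1826e-27


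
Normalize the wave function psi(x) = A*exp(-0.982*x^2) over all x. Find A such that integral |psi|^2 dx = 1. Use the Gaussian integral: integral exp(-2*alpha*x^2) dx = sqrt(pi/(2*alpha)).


integral |psi|^2 dx = A^2 * sqrt(pi/(2*alpha)) = 1
A^2 = sqrt(2*alpha/pi)
= sqrt(2 * 0.982 / pi)
= 0.790671
A = sqrt(0.790671)
= 0.8892

0.8892


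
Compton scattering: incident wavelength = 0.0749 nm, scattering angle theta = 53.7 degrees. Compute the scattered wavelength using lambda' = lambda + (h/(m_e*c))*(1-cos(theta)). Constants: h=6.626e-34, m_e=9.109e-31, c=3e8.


Compton wavelength: h/(m_e*c) = 2.4247e-12 m
d_lambda = 2.4247e-12 * (1 - cos(53.7 deg))
= 2.4247e-12 * 0.407987
= 9.8925e-13 m = 0.000989 nm
lambda' = 0.0749 + 0.000989
= 0.075889 nm

0.075889


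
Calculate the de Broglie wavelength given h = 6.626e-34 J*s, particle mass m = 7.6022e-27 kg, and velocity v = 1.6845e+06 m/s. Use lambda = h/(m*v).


lambda = h / (m * v)
= 6.626e-34 / (7.6022e-27 * 1.6845e+06)
= 6.626e-34 / 1.2806e-20
= 5.1742e-14 m

5.1742e-14


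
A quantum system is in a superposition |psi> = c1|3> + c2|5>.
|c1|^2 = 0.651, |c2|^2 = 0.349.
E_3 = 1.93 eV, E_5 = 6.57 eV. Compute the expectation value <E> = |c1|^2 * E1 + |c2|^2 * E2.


<E> = |c1|^2 * E1 + |c2|^2 * E2
= 0.651 * 1.93 + 0.349 * 6.57
= 1.2564 + 2.2929
= 3.5494 eV

3.5494


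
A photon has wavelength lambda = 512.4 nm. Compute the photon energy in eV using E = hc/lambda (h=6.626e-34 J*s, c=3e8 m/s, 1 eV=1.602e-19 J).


E = hc / lambda
= (6.626e-34)(3e8) / (512.4e-9)
= 1.9878e-25 / 5.1240e-07
= 3.8794e-19 J
Converting to eV: 3.8794e-19 / 1.602e-19
= 2.4216 eV

2.4216


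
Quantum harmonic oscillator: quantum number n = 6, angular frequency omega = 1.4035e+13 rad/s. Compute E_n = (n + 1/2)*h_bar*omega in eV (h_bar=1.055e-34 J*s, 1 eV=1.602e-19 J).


E = (n + 1/2) * h_bar * omega
= (6 + 0.5) * 1.055e-34 * 1.4035e+13
= 6.5 * 1.4807e-21
= 9.6245e-21 J
= 0.0601 eV

0.0601


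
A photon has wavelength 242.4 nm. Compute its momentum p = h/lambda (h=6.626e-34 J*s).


p = h / lambda
= 6.626e-34 / (242.4e-9)
= 6.626e-34 / 2.4240e-07
= 2.7335e-27 kg*m/s

2.7335e-27


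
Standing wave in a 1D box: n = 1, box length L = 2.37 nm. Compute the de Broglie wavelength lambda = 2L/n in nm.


lambda = 2L / n
= 2 * 2.37 / 1
= 4.74 / 1
= 4.74 nm

4.74


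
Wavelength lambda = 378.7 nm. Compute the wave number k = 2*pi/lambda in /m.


k = 2 * pi / lambda
= 6.2832 / (378.7e-9)
= 6.2832 / 3.7870e-07
= 1.6591e+07 /m

1.6591e+07


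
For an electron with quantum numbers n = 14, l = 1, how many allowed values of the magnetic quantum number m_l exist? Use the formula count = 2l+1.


m_l ranges from -l to +l in integer steps
So m_l goes from -1 to +1
Count = 2l + 1 = 2*1 + 1
= 3

3


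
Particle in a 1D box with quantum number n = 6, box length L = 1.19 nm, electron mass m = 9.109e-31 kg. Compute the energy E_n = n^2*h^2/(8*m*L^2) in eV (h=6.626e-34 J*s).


E = n^2 * h^2 / (8 * m * L^2)
= 6^2 * (6.626e-34)^2 / (8 * 9.109e-31 * (1.19e-9)^2)
= 36 * 4.3904e-67 / (8 * 9.109e-31 * 1.4161e-18)
= 1.5316e-18 J
= 9.5607 eV

9.5607


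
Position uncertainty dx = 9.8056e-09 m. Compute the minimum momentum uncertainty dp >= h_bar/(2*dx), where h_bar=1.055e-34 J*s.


dp = h_bar / (2 * dx)
= 1.055e-34 / (2 * 9.8056e-09)
= 1.055e-34 / 1.9611e-08
= 5.3796e-27 kg*m/s

5.3796e-27


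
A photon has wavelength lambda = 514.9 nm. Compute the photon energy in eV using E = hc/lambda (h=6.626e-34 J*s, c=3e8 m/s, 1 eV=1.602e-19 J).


E = hc / lambda
= (6.626e-34)(3e8) / (514.9e-9)
= 1.9878e-25 / 5.1490e-07
= 3.8606e-19 J
Converting to eV: 3.8606e-19 / 1.602e-19
= 2.4098 eV

2.4098


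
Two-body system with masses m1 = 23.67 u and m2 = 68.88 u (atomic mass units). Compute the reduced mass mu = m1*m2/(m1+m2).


mu = m1 * m2 / (m1 + m2)
= 23.67 * 68.88 / (23.67 + 68.88)
= 1630.3896 / 92.55
= 17.6163 u

17.6163


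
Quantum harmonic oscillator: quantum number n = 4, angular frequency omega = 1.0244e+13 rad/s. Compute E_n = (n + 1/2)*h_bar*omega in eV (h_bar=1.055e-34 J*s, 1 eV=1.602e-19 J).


E = (n + 1/2) * h_bar * omega
= (4 + 0.5) * 1.055e-34 * 1.0244e+13
= 4.5 * 1.0807e-21
= 4.8633e-21 J
= 0.0304 eV

0.0304


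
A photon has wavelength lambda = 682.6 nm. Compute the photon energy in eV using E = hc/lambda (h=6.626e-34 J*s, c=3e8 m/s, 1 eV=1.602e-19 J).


E = hc / lambda
= (6.626e-34)(3e8) / (682.6e-9)
= 1.9878e-25 / 6.8260e-07
= 2.9121e-19 J
Converting to eV: 2.9121e-19 / 1.602e-19
= 1.8178 eV

1.8178


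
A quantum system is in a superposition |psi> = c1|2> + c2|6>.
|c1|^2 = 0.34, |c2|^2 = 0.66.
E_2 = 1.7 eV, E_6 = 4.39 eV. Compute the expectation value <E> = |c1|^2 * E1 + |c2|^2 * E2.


<E> = |c1|^2 * E1 + |c2|^2 * E2
= 0.34 * 1.7 + 0.66 * 4.39
= 0.578 + 2.8974
= 3.4754 eV

3.4754


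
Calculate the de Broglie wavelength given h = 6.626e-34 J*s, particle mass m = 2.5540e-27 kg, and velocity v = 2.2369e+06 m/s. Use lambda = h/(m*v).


lambda = h / (m * v)
= 6.626e-34 / (2.5540e-27 * 2.2369e+06)
= 6.626e-34 / 5.7130e-21
= 1.1598e-13 m

1.1598e-13


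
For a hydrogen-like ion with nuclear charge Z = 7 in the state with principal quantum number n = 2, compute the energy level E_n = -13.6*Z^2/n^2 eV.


E_n = -13.6 * Z^2 / n^2
= -13.6 * 7^2 / 2^2
= -13.6 * 49 / 4
= -166.6 eV

-166.6


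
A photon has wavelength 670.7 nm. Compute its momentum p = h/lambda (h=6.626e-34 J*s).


p = h / lambda
= 6.626e-34 / (670.7e-9)
= 6.626e-34 / 6.7070e-07
= 9.8792e-28 kg*m/s

9.8792e-28


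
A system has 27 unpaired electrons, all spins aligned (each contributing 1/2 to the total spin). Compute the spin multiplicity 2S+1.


Total spin S = N * (1/2) = 27 * 0.5 = 13.5
Spin multiplicity = 2S + 1
= 2 * 13.5 + 1
= 28

28


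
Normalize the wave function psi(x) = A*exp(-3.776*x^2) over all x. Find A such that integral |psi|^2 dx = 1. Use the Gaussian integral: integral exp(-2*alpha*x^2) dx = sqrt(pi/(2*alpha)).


integral |psi|^2 dx = A^2 * sqrt(pi/(2*alpha)) = 1
A^2 = sqrt(2*alpha/pi)
= sqrt(2 * 3.776 / pi)
= 1.550444
A = sqrt(1.550444)
= 1.2452

1.2452


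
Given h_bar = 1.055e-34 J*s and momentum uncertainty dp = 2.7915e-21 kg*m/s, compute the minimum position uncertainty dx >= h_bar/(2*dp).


dx = h_bar / (2 * dp)
= 1.055e-34 / (2 * 2.7915e-21)
= 1.055e-34 / 5.5830e-21
= 1.8897e-14 m

1.8897e-14


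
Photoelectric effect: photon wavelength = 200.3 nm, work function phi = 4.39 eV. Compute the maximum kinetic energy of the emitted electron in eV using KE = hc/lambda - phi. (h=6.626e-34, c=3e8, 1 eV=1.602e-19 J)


E_photon = hc / lambda
= (6.626e-34)(3e8) / (200.3e-9)
= 9.9241e-19 J
= 6.1948 eV
KE = E_photon - phi
= 6.1948 - 4.39
= 1.8048 eV

1.8048


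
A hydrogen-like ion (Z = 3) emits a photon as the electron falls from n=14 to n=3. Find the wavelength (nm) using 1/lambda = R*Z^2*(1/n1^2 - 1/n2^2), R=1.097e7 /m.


1/lambda = R * Z^2 * (1/n1^2 - 1/n2^2)
= 1.097e7 * 3^2 * (1/3^2 - 1/14^2)
= 1.097e7 * 9 * (0.111111 - 0.005102)
= 1.0466e+07 /m
lambda = 1 / 1.0466e+07
= 95.545 nm

95.545


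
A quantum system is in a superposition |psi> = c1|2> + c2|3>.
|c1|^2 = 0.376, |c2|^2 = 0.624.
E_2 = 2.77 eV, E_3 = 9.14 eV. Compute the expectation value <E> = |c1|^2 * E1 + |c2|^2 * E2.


<E> = |c1|^2 * E1 + |c2|^2 * E2
= 0.376 * 2.77 + 0.624 * 9.14
= 1.0415 + 5.7034
= 6.7449 eV

6.7449


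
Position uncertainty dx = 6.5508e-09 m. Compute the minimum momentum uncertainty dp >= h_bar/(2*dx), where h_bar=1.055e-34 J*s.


dp = h_bar / (2 * dx)
= 1.055e-34 / (2 * 6.5508e-09)
= 1.055e-34 / 1.3102e-08
= 8.0525e-27 kg*m/s

8.0525e-27


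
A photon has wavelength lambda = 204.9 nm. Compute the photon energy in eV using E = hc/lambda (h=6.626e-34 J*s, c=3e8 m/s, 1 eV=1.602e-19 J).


E = hc / lambda
= (6.626e-34)(3e8) / (204.9e-9)
= 1.9878e-25 / 2.0490e-07
= 9.7013e-19 J
Converting to eV: 9.7013e-19 / 1.602e-19
= 6.0558 eV

6.0558


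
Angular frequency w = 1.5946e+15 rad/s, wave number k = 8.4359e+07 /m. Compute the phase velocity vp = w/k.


vp = w / k
= 1.5946e+15 / 8.4359e+07
= 1.8903e+07 m/s

1.8903e+07


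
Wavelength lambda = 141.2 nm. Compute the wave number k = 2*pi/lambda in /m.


k = 2 * pi / lambda
= 6.2832 / (141.2e-9)
= 6.2832 / 1.4120e-07
= 4.4498e+07 /m

4.4498e+07


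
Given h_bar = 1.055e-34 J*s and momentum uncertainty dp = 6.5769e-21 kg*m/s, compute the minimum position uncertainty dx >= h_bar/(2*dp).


dx = h_bar / (2 * dp)
= 1.055e-34 / (2 * 6.5769e-21)
= 1.055e-34 / 1.3154e-20
= 8.0205e-15 m

8.0205e-15


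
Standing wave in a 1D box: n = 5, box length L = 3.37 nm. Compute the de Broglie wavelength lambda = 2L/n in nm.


lambda = 2L / n
= 2 * 3.37 / 5
= 6.74 / 5
= 1.348 nm

1.348


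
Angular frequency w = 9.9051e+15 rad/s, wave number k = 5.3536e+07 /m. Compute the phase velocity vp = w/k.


vp = w / k
= 9.9051e+15 / 5.3536e+07
= 1.8502e+08 m/s

1.8502e+08


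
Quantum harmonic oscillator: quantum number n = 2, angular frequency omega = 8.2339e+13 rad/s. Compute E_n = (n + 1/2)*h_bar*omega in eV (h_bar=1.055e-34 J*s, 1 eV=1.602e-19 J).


E = (n + 1/2) * h_bar * omega
= (2 + 0.5) * 1.055e-34 * 8.2339e+13
= 2.5 * 8.6868e-21
= 2.1717e-20 J
= 0.1356 eV

0.1356


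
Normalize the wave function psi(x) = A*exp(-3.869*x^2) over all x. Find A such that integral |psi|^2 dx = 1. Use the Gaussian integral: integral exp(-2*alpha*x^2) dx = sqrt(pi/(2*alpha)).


integral |psi|^2 dx = A^2 * sqrt(pi/(2*alpha)) = 1
A^2 = sqrt(2*alpha/pi)
= sqrt(2 * 3.869 / pi)
= 1.569421
A = sqrt(1.569421)
= 1.2528

1.2528


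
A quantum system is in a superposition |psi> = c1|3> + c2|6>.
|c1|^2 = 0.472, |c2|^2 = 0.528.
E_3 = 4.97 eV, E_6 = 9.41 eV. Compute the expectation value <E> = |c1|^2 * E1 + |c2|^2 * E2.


<E> = |c1|^2 * E1 + |c2|^2 * E2
= 0.472 * 4.97 + 0.528 * 9.41
= 2.3458 + 4.9685
= 7.3143 eV

7.3143


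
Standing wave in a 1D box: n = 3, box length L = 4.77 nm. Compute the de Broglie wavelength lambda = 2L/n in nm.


lambda = 2L / n
= 2 * 4.77 / 3
= 9.54 / 3
= 3.18 nm

3.18


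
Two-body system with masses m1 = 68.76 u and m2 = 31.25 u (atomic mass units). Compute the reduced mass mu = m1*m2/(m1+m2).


mu = m1 * m2 / (m1 + m2)
= 68.76 * 31.25 / (68.76 + 31.25)
= 2148.75 / 100.01
= 21.4854 u

21.4854


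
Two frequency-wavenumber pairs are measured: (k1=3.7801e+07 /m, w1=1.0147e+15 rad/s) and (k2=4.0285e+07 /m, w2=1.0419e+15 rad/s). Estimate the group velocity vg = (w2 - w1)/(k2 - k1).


vg = (w2 - w1) / (k2 - k1)
= (1.0419e+15 - 1.0147e+15) / (4.0285e+07 - 3.7801e+07)
= 2.7200e+13 / 2.4840e+06
= 1.0950e+07 m/s

1.0950e+07


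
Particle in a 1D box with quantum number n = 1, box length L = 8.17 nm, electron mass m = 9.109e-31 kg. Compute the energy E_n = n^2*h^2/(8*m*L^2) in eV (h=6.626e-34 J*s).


E = n^2 * h^2 / (8 * m * L^2)
= 1^2 * (6.626e-34)^2 / (8 * 9.109e-31 * (8.17e-9)^2)
= 1 * 4.3904e-67 / (8 * 9.109e-31 * 6.6749e-17)
= 9.0261e-22 J
= 0.0056 eV

0.0056


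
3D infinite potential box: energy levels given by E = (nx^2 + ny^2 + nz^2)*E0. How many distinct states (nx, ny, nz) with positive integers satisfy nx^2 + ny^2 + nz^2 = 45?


Enumerate all (nx, ny, nz) with nx^2 + ny^2 + nz^2 = 45:
(2,4,5)
(2,5,4)
(4,2,5)
(4,5,2)
(5,2,4)
(5,4,2)
Total degeneracy = 6

6


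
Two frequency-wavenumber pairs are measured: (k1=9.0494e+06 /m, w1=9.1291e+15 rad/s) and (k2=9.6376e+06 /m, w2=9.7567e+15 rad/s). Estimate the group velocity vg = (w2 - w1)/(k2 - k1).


vg = (w2 - w1) / (k2 - k1)
= (9.7567e+15 - 9.1291e+15) / (9.6376e+06 - 9.0494e+06)
= 6.2760e+14 / 5.8820e+05
= 1.0670e+09 m/s

1.0670e+09


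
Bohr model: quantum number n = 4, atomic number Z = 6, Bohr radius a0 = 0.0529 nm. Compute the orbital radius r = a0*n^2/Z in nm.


r = a0 * n^2 / Z
= 0.0529 * 4^2 / 6
= 0.0529 * 16 / 6
= 0.1411 nm

0.1411


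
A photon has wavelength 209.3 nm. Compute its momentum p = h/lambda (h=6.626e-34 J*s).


p = h / lambda
= 6.626e-34 / (209.3e-9)
= 6.626e-34 / 2.0930e-07
= 3.1658e-27 kg*m/s

3.1658e-27


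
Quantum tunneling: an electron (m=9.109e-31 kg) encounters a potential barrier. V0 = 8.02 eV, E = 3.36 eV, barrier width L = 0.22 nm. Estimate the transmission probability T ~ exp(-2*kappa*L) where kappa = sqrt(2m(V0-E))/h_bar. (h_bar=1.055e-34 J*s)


V0 - E = 4.66 eV = 7.4653e-19 J
kappa = sqrt(2 * m * (V0-E)) / h_bar
= sqrt(2 * 9.109e-31 * 7.4653e-19) / 1.055e-34
= 1.1054e+10 /m
2*kappa*L = 2 * 1.1054e+10 * 0.22e-9
= 4.8638
T = exp(-4.8638) = 7.721168e-03

7.721168e-03


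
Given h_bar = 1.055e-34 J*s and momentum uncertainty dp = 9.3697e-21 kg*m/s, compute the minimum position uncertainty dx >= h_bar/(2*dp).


dx = h_bar / (2 * dp)
= 1.055e-34 / (2 * 9.3697e-21)
= 1.055e-34 / 1.8739e-20
= 5.6298e-15 m

5.6298e-15


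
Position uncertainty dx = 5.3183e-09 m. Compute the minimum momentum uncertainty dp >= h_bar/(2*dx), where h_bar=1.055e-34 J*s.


dp = h_bar / (2 * dx)
= 1.055e-34 / (2 * 5.3183e-09)
= 1.055e-34 / 1.0637e-08
= 9.9186e-27 kg*m/s

9.9186e-27


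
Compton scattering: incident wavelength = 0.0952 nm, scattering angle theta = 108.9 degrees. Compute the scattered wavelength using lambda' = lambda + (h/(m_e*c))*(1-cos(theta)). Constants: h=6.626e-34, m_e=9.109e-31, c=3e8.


Compton wavelength: h/(m_e*c) = 2.4247e-12 m
d_lambda = 2.4247e-12 * (1 - cos(108.9 deg))
= 2.4247e-12 * 1.323917
= 3.2101e-12 m = 0.00321 nm
lambda' = 0.0952 + 0.00321
= 0.09841 nm

0.09841


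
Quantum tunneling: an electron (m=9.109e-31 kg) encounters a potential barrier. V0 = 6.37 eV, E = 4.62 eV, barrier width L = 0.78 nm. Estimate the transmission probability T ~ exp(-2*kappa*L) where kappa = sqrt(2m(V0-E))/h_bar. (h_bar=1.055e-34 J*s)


V0 - E = 1.75 eV = 2.8035e-19 J
kappa = sqrt(2 * m * (V0-E)) / h_bar
= sqrt(2 * 9.109e-31 * 2.8035e-19) / 1.055e-34
= 6.7740e+09 /m
2*kappa*L = 2 * 6.7740e+09 * 0.78e-9
= 10.5675
T = exp(-10.5675) = 2.573876e-05

2.573876e-05


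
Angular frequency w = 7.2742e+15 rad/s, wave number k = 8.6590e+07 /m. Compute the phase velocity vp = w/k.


vp = w / k
= 7.2742e+15 / 8.6590e+07
= 8.4007e+07 m/s

8.4007e+07


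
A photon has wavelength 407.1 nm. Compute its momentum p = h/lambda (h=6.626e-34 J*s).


p = h / lambda
= 6.626e-34 / (407.1e-9)
= 6.626e-34 / 4.0710e-07
= 1.6276e-27 kg*m/s

1.6276e-27


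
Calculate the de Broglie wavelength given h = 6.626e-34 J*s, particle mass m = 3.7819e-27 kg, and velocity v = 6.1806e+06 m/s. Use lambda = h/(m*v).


lambda = h / (m * v)
= 6.626e-34 / (3.7819e-27 * 6.1806e+06)
= 6.626e-34 / 2.3374e-20
= 2.8347e-14 m

2.8347e-14


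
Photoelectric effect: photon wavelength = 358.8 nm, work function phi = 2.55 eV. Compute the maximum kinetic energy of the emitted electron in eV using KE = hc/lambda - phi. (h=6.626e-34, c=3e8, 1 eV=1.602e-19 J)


E_photon = hc / lambda
= (6.626e-34)(3e8) / (358.8e-9)
= 5.5401e-19 J
= 3.4583 eV
KE = E_photon - phi
= 3.4583 - 2.55
= 0.9083 eV

0.9083


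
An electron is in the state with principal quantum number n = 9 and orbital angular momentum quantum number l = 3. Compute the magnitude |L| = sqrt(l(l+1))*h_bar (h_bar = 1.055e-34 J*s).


L = sqrt(l*(l+1)) * h_bar
= sqrt(3 * 4) * 1.055e-34
= sqrt(12) * 1.055e-34
= 3.4641 * 1.055e-34
= 3.6546e-34 J*s

3.6546e-34


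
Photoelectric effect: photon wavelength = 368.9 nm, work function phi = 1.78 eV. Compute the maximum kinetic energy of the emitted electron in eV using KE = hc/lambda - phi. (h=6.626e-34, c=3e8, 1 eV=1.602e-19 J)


E_photon = hc / lambda
= (6.626e-34)(3e8) / (368.9e-9)
= 5.3885e-19 J
= 3.3636 eV
KE = E_photon - phi
= 3.3636 - 1.78
= 1.5836 eV

1.5836


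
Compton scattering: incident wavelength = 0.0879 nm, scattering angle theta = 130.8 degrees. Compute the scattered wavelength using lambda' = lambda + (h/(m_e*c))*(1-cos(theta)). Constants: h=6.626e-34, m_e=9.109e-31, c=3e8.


Compton wavelength: h/(m_e*c) = 2.4247e-12 m
d_lambda = 2.4247e-12 * (1 - cos(130.8 deg))
= 2.4247e-12 * 1.653421
= 4.0091e-12 m = 0.004009 nm
lambda' = 0.0879 + 0.004009
= 0.091909 nm

0.091909


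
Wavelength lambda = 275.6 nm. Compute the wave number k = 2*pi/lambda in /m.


k = 2 * pi / lambda
= 6.2832 / (275.6e-9)
= 6.2832 / 2.7560e-07
= 2.2798e+07 /m

2.2798e+07


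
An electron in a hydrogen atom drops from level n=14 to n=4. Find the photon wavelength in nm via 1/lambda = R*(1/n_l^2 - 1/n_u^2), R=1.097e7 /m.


1/lambda = R * (1/n_l^2 - 1/n_u^2)
= 1.097e7 * (1/4^2 - 1/14^2)
= 1.097e7 * (0.0625 - 0.005102)
= 1.097e7 * 0.057398
= 6.2966e+05 /m
lambda = 1 / 6.2966e+05 = 1588.1698 nm

1588.1698


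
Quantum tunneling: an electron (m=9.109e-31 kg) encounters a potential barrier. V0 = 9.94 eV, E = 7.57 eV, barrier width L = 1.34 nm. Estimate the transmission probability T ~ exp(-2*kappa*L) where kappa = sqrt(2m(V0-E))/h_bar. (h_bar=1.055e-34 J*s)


V0 - E = 2.37 eV = 3.7967e-19 J
kappa = sqrt(2 * m * (V0-E)) / h_bar
= sqrt(2 * 9.109e-31 * 3.7967e-19) / 1.055e-34
= 7.8832e+09 /m
2*kappa*L = 2 * 7.8832e+09 * 1.34e-9
= 21.127
T = exp(-21.127) = 6.678125e-10

6.678125e-10


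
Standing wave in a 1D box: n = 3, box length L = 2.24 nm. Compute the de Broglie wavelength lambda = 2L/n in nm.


lambda = 2L / n
= 2 * 2.24 / 3
= 4.48 / 3
= 1.4933 nm

1.4933


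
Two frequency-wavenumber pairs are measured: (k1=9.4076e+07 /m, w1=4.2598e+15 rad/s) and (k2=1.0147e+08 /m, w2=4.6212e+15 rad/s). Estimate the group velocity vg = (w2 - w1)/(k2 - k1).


vg = (w2 - w1) / (k2 - k1)
= (4.6212e+15 - 4.2598e+15) / (1.0147e+08 - 9.4076e+07)
= 3.6140e+14 / 7.3940e+06
= 4.8877e+07 m/s

4.8877e+07


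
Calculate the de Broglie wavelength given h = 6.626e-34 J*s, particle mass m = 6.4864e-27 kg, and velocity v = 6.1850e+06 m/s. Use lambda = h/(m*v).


lambda = h / (m * v)
= 6.626e-34 / (6.4864e-27 * 6.1850e+06)
= 6.626e-34 / 4.0118e-20
= 1.6516e-14 m

1.6516e-14


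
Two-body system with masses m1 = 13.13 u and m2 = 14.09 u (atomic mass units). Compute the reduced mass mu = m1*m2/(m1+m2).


mu = m1 * m2 / (m1 + m2)
= 13.13 * 14.09 / (13.13 + 14.09)
= 185.0017 / 27.22
= 6.7965 u

6.7965


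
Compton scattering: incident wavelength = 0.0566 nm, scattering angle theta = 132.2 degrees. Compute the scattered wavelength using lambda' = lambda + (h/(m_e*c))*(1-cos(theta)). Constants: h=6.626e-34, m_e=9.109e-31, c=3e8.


Compton wavelength: h/(m_e*c) = 2.4247e-12 m
d_lambda = 2.4247e-12 * (1 - cos(132.2 deg))
= 2.4247e-12 * 1.671721
= 4.0534e-12 m = 0.004053 nm
lambda' = 0.0566 + 0.004053
= 0.060653 nm

0.060653


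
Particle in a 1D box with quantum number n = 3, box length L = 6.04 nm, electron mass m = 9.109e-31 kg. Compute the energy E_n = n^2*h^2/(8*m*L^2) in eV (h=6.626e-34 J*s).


E = n^2 * h^2 / (8 * m * L^2)
= 3^2 * (6.626e-34)^2 / (8 * 9.109e-31 * (6.04e-9)^2)
= 9 * 4.3904e-67 / (8 * 9.109e-31 * 3.6482e-17)
= 1.4863e-20 J
= 0.0928 eV

0.0928


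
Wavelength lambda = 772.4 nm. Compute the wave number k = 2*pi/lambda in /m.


k = 2 * pi / lambda
= 6.2832 / (772.4e-9)
= 6.2832 / 7.7240e-07
= 8.1346e+06 /m

8.1346e+06


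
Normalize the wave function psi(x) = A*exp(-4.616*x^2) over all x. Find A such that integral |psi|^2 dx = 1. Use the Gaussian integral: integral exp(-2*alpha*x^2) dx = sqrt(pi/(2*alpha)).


integral |psi|^2 dx = A^2 * sqrt(pi/(2*alpha)) = 1
A^2 = sqrt(2*alpha/pi)
= sqrt(2 * 4.616 / pi)
= 1.714245
A = sqrt(1.714245)
= 1.3093

1.3093


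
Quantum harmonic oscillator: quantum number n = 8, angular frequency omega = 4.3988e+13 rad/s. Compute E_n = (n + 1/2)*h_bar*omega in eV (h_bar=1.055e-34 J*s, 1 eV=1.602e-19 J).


E = (n + 1/2) * h_bar * omega
= (8 + 0.5) * 1.055e-34 * 4.3988e+13
= 8.5 * 4.6407e-21
= 3.9446e-20 J
= 0.2462 eV

0.2462


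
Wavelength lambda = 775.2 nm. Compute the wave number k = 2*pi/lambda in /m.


k = 2 * pi / lambda
= 6.2832 / (775.2e-9)
= 6.2832 / 7.7520e-07
= 8.1052e+06 /m

8.1052e+06


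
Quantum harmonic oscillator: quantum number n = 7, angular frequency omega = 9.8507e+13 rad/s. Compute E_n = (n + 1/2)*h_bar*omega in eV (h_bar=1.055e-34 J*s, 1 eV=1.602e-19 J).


E = (n + 1/2) * h_bar * omega
= (7 + 0.5) * 1.055e-34 * 9.8507e+13
= 7.5 * 1.0392e-20
= 7.7944e-20 J
= 0.4865 eV

0.4865


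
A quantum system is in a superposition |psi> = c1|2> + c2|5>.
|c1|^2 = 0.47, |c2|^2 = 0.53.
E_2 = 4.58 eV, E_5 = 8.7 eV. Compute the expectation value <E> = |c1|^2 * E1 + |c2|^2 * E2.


<E> = |c1|^2 * E1 + |c2|^2 * E2
= 0.47 * 4.58 + 0.53 * 8.7
= 2.1526 + 4.611
= 6.7636 eV

6.7636


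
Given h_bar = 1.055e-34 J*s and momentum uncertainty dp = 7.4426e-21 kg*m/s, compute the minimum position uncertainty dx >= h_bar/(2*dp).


dx = h_bar / (2 * dp)
= 1.055e-34 / (2 * 7.4426e-21)
= 1.055e-34 / 1.4885e-20
= 7.0876e-15 m

7.0876e-15


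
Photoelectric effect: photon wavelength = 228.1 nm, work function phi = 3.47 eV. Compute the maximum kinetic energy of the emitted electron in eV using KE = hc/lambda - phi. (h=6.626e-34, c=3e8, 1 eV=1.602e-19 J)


E_photon = hc / lambda
= (6.626e-34)(3e8) / (228.1e-9)
= 8.7146e-19 J
= 5.4398 eV
KE = E_photon - phi
= 5.4398 - 3.47
= 1.9698 eV

1.9698


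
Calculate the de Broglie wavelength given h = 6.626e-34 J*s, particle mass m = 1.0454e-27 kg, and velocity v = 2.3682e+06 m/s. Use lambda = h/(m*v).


lambda = h / (m * v)
= 6.626e-34 / (1.0454e-27 * 2.3682e+06)
= 6.626e-34 / 2.4757e-21
= 2.6764e-13 m

2.6764e-13


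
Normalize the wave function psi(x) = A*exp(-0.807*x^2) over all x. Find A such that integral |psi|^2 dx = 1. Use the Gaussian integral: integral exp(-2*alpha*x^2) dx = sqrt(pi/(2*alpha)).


integral |psi|^2 dx = A^2 * sqrt(pi/(2*alpha)) = 1
A^2 = sqrt(2*alpha/pi)
= sqrt(2 * 0.807 / pi)
= 0.716765
A = sqrt(0.716765)
= 0.8466

0.8466


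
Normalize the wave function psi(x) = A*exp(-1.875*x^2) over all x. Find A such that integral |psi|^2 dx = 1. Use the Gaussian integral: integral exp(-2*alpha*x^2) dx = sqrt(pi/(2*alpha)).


integral |psi|^2 dx = A^2 * sqrt(pi/(2*alpha)) = 1
A^2 = sqrt(2*alpha/pi)
= sqrt(2 * 1.875 / pi)
= 1.092548
A = sqrt(1.092548)
= 1.0453

1.0453


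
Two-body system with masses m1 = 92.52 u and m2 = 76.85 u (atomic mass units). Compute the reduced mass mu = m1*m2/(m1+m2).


mu = m1 * m2 / (m1 + m2)
= 92.52 * 76.85 / (92.52 + 76.85)
= 7110.162 / 169.37
= 41.9801 u

41.9801


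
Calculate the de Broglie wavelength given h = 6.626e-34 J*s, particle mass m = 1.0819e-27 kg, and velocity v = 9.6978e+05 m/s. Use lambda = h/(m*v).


lambda = h / (m * v)
= 6.626e-34 / (1.0819e-27 * 9.6978e+05)
= 6.626e-34 / 1.0492e-21
= 6.3153e-13 m

6.3153e-13


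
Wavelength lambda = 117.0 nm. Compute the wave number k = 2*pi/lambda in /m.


k = 2 * pi / lambda
= 6.2832 / (117.0e-9)
= 6.2832 / 1.1700e-07
= 5.3702e+07 /m

5.3702e+07


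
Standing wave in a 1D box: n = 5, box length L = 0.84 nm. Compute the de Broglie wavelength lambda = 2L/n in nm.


lambda = 2L / n
= 2 * 0.84 / 5
= 1.68 / 5
= 0.336 nm

0.336


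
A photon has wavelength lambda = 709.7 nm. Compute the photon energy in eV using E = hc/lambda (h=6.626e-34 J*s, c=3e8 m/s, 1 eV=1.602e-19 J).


E = hc / lambda
= (6.626e-34)(3e8) / (709.7e-9)
= 1.9878e-25 / 7.0970e-07
= 2.8009e-19 J
Converting to eV: 2.8009e-19 / 1.602e-19
= 1.7484 eV

1.7484


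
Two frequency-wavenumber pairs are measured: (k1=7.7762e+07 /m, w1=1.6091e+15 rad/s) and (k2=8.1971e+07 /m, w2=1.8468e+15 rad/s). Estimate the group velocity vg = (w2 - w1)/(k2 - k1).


vg = (w2 - w1) / (k2 - k1)
= (1.8468e+15 - 1.6091e+15) / (8.1971e+07 - 7.7762e+07)
= 2.3770e+14 / 4.2090e+06
= 5.6474e+07 m/s

5.6474e+07


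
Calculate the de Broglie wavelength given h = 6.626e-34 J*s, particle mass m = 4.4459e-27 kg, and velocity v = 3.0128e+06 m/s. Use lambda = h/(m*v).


lambda = h / (m * v)
= 6.626e-34 / (4.4459e-27 * 3.0128e+06)
= 6.626e-34 / 1.3395e-20
= 4.9468e-14 m

4.9468e-14


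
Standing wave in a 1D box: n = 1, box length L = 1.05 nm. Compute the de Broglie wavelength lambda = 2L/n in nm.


lambda = 2L / n
= 2 * 1.05 / 1
= 2.1 / 1
= 2.1 nm

2.1


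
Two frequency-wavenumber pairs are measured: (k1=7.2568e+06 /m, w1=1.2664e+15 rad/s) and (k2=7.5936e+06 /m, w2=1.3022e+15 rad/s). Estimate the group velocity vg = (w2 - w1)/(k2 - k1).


vg = (w2 - w1) / (k2 - k1)
= (1.3022e+15 - 1.2664e+15) / (7.5936e+06 - 7.2568e+06)
= 3.5800e+13 / 3.3680e+05
= 1.0629e+08 m/s

1.0629e+08


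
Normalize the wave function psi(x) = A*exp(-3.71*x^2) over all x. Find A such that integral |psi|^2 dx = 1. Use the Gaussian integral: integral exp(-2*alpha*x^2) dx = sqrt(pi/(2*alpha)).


integral |psi|^2 dx = A^2 * sqrt(pi/(2*alpha)) = 1
A^2 = sqrt(2*alpha/pi)
= sqrt(2 * 3.71 / pi)
= 1.536834
A = sqrt(1.536834)
= 1.2397

1.2397


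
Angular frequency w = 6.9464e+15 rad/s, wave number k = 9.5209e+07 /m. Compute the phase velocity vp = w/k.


vp = w / k
= 6.9464e+15 / 9.5209e+07
= 7.2959e+07 m/s

7.2959e+07


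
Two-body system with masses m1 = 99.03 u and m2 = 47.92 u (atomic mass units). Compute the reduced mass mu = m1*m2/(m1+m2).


mu = m1 * m2 / (m1 + m2)
= 99.03 * 47.92 / (99.03 + 47.92)
= 4745.5176 / 146.95
= 32.2934 u

32.2934


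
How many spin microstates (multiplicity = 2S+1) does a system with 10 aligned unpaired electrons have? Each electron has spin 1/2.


Total spin S = N * (1/2) = 10 * 0.5 = 5.0
Spin multiplicity = 2S + 1
= 2 * 5.0 + 1
= 11

11


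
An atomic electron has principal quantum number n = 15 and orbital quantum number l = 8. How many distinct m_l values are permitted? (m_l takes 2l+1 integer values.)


m_l ranges from -l to +l in integer steps
So m_l goes from -8 to +8
Count = 2l + 1 = 2*8 + 1
= 17

17


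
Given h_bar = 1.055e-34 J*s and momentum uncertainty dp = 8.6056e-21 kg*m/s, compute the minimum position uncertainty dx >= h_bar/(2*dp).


dx = h_bar / (2 * dp)
= 1.055e-34 / (2 * 8.6056e-21)
= 1.055e-34 / 1.7211e-20
= 6.1297e-15 m

6.1297e-15


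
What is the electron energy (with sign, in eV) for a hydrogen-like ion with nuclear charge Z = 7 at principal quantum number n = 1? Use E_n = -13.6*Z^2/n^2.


E_n = -13.6 * Z^2 / n^2
= -13.6 * 7^2 / 1^2
= -13.6 * 49 / 1
= -666.4 eV

-666.4


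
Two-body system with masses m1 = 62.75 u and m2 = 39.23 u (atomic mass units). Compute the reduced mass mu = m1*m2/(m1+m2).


mu = m1 * m2 / (m1 + m2)
= 62.75 * 39.23 / (62.75 + 39.23)
= 2461.6825 / 101.98
= 24.1389 u

24.1389


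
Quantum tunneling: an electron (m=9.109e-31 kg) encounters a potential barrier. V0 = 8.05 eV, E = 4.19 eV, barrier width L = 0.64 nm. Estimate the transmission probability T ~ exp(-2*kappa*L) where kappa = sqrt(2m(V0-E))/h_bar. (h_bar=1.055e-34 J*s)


V0 - E = 3.86 eV = 6.1837e-19 J
kappa = sqrt(2 * m * (V0-E)) / h_bar
= sqrt(2 * 9.109e-31 * 6.1837e-19) / 1.055e-34
= 1.0061e+10 /m
2*kappa*L = 2 * 1.0061e+10 * 0.64e-9
= 12.8775
T = exp(-12.8775) = 2.554802e-06

2.554802e-06


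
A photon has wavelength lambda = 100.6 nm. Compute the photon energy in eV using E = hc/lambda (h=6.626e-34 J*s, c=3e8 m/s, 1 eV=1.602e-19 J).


E = hc / lambda
= (6.626e-34)(3e8) / (100.6e-9)
= 1.9878e-25 / 1.0060e-07
= 1.9759e-18 J
Converting to eV: 1.9759e-18 / 1.602e-19
= 12.3342 eV

12.3342


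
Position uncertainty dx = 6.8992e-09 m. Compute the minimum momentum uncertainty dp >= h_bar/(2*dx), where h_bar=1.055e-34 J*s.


dp = h_bar / (2 * dx)
= 1.055e-34 / (2 * 6.8992e-09)
= 1.055e-34 / 1.3798e-08
= 7.6458e-27 kg*m/s

7.6458e-27


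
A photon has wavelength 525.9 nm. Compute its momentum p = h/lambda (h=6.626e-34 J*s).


p = h / lambda
= 6.626e-34 / (525.9e-9)
= 6.626e-34 / 5.2590e-07
= 1.2599e-27 kg*m/s

1.2599e-27


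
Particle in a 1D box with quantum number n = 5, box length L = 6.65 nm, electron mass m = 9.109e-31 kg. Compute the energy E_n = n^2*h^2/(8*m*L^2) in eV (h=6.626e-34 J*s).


E = n^2 * h^2 / (8 * m * L^2)
= 5^2 * (6.626e-34)^2 / (8 * 9.109e-31 * (6.65e-9)^2)
= 25 * 4.3904e-67 / (8 * 9.109e-31 * 4.4223e-17)
= 3.4060e-20 J
= 0.2126 eV

0.2126


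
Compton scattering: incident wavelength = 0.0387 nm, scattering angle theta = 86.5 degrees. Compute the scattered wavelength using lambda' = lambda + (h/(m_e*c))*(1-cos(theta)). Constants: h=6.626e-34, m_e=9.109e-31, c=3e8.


Compton wavelength: h/(m_e*c) = 2.4247e-12 m
d_lambda = 2.4247e-12 * (1 - cos(86.5 deg))
= 2.4247e-12 * 0.938951
= 2.2767e-12 m = 0.002277 nm
lambda' = 0.0387 + 0.002277
= 0.040977 nm

0.040977


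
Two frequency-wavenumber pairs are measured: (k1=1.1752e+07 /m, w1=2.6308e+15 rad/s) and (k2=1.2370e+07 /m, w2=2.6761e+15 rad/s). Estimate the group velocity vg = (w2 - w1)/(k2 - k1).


vg = (w2 - w1) / (k2 - k1)
= (2.6761e+15 - 2.6308e+15) / (1.2370e+07 - 1.1752e+07)
= 4.5300e+13 / 6.1800e+05
= 7.3301e+07 m/s

7.3301e+07


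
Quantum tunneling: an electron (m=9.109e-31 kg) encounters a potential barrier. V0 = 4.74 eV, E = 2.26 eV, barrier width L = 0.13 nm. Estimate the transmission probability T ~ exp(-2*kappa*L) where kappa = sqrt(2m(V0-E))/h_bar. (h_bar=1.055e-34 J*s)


V0 - E = 2.48 eV = 3.9730e-19 J
kappa = sqrt(2 * m * (V0-E)) / h_bar
= sqrt(2 * 9.109e-31 * 3.9730e-19) / 1.055e-34
= 8.0641e+09 /m
2*kappa*L = 2 * 8.0641e+09 * 0.13e-9
= 2.0967
T = exp(-2.0967) = 1.228659e-01

1.228659e-01


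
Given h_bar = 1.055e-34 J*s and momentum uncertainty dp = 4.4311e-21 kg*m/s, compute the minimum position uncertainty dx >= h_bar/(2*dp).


dx = h_bar / (2 * dp)
= 1.055e-34 / (2 * 4.4311e-21)
= 1.055e-34 / 8.8622e-21
= 1.1904e-14 m

1.1904e-14


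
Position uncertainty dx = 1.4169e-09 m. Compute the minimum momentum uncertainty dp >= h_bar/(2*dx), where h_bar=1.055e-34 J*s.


dp = h_bar / (2 * dx)
= 1.055e-34 / (2 * 1.4169e-09)
= 1.055e-34 / 2.8338e-09
= 3.7229e-26 kg*m/s

3.7229e-26


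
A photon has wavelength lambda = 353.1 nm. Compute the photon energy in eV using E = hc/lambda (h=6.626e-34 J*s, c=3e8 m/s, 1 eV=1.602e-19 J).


E = hc / lambda
= (6.626e-34)(3e8) / (353.1e-9)
= 1.9878e-25 / 3.5310e-07
= 5.6296e-19 J
Converting to eV: 5.6296e-19 / 1.602e-19
= 3.5141 eV

3.5141


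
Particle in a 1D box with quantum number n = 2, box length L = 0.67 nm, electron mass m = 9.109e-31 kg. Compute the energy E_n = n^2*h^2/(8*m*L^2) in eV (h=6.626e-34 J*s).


E = n^2 * h^2 / (8 * m * L^2)
= 2^2 * (6.626e-34)^2 / (8 * 9.109e-31 * (0.67e-9)^2)
= 4 * 4.3904e-67 / (8 * 9.109e-31 * 4.4890e-19)
= 5.3685e-19 J
= 3.3511 eV

3.3511


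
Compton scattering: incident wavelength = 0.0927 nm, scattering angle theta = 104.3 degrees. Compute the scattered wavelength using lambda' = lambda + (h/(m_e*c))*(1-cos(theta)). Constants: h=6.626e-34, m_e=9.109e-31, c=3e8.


Compton wavelength: h/(m_e*c) = 2.4247e-12 m
d_lambda = 2.4247e-12 * (1 - cos(104.3 deg))
= 2.4247e-12 * 1.246999
= 3.0236e-12 m = 0.003024 nm
lambda' = 0.0927 + 0.003024
= 0.095724 nm

0.095724


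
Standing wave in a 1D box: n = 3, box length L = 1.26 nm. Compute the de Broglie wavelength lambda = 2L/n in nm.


lambda = 2L / n
= 2 * 1.26 / 3
= 2.52 / 3
= 0.84 nm

0.84


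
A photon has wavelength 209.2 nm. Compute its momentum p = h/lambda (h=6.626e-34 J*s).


p = h / lambda
= 6.626e-34 / (209.2e-9)
= 6.626e-34 / 2.0920e-07
= 3.1673e-27 kg*m/s

3.1673e-27


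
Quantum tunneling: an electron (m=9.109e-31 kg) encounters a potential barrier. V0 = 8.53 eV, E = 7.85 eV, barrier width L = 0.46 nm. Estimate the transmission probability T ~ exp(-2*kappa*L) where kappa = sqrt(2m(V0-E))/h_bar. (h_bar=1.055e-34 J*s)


V0 - E = 0.68 eV = 1.0894e-19 J
kappa = sqrt(2 * m * (V0-E)) / h_bar
= sqrt(2 * 9.109e-31 * 1.0894e-19) / 1.055e-34
= 4.2226e+09 /m
2*kappa*L = 2 * 4.2226e+09 * 0.46e-9
= 3.8848
T = exp(-3.8848) = 2.055143e-02

2.055143e-02


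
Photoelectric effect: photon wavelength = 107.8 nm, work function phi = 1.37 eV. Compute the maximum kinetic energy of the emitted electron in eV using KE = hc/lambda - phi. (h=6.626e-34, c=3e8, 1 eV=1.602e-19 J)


E_photon = hc / lambda
= (6.626e-34)(3e8) / (107.8e-9)
= 1.8440e-18 J
= 11.5104 eV
KE = E_photon - phi
= 11.5104 - 1.37
= 10.1404 eV

10.1404


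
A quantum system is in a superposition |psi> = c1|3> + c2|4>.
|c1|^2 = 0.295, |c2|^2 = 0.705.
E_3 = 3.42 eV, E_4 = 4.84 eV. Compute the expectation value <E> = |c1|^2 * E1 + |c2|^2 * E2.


<E> = |c1|^2 * E1 + |c2|^2 * E2
= 0.295 * 3.42 + 0.705 * 4.84
= 1.0089 + 3.4122
= 4.4211 eV

4.4211


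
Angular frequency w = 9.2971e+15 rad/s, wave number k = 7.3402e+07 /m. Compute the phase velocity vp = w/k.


vp = w / k
= 9.2971e+15 / 7.3402e+07
= 1.2666e+08 m/s

1.2666e+08


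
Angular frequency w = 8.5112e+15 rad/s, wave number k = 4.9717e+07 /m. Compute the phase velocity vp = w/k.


vp = w / k
= 8.5112e+15 / 4.9717e+07
= 1.7119e+08 m/s

1.7119e+08


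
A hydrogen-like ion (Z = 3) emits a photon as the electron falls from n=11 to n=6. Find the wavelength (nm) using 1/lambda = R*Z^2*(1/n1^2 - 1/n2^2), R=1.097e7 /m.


1/lambda = R * Z^2 * (1/n1^2 - 1/n2^2)
= 1.097e7 * 3^2 * (1/6^2 - 1/11^2)
= 1.097e7 * 9 * (0.027778 - 0.008264)
= 1.9265e+06 /m
lambda = 1 / 1.9265e+06
= 519.0627 nm

519.0627


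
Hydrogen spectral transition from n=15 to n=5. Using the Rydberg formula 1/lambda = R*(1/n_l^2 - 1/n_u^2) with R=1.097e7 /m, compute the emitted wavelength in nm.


1/lambda = R * (1/n_l^2 - 1/n_u^2)
= 1.097e7 * (1/5^2 - 1/15^2)
= 1.097e7 * (0.04 - 0.004444)
= 1.097e7 * 0.035556
= 3.9004e+05 /m
lambda = 1 / 3.9004e+05 = 2563.8104 nm

2563.8104


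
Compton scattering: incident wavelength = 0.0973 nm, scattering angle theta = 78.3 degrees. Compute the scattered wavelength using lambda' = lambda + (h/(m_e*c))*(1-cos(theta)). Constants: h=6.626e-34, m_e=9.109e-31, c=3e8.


Compton wavelength: h/(m_e*c) = 2.4247e-12 m
d_lambda = 2.4247e-12 * (1 - cos(78.3 deg))
= 2.4247e-12 * 0.797213
= 1.9330e-12 m = 0.001933 nm
lambda' = 0.0973 + 0.001933
= 0.099233 nm

0.099233


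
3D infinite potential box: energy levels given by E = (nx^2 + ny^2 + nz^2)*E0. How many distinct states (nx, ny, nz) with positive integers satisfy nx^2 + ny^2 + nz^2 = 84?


Enumerate all (nx, ny, nz) with nx^2 + ny^2 + nz^2 = 84:
(2,4,8)
(2,8,4)
(4,2,8)
(4,8,2)
(8,2,4)
(8,4,2)
Total degeneracy = 6

6


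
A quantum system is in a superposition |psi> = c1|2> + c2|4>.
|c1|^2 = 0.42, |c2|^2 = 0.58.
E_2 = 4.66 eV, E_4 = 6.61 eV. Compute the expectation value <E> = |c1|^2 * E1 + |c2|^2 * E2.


<E> = |c1|^2 * E1 + |c2|^2 * E2
= 0.42 * 4.66 + 0.58 * 6.61
= 1.9572 + 3.8338
= 5.791 eV

5.791


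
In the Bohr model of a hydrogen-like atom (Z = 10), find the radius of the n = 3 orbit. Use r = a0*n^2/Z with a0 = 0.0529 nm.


r = a0 * n^2 / Z
= 0.0529 * 3^2 / 10
= 0.0529 * 9 / 10
= 0.0476 nm

0.0476


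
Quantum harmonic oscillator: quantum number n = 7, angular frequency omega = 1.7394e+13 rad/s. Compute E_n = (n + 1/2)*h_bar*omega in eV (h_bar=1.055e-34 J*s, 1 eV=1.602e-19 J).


E = (n + 1/2) * h_bar * omega
= (7 + 0.5) * 1.055e-34 * 1.7394e+13
= 7.5 * 1.8351e-21
= 1.3763e-20 J
= 0.0859 eV

0.0859


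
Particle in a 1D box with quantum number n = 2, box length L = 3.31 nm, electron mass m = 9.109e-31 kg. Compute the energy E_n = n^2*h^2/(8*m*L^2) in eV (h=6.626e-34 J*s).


E = n^2 * h^2 / (8 * m * L^2)
= 2^2 * (6.626e-34)^2 / (8 * 9.109e-31 * (3.31e-9)^2)
= 4 * 4.3904e-67 / (8 * 9.109e-31 * 1.0956e-17)
= 2.1996e-20 J
= 0.1373 eV

0.1373


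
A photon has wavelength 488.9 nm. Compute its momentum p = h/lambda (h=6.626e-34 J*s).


p = h / lambda
= 6.626e-34 / (488.9e-9)
= 6.626e-34 / 4.8890e-07
= 1.3553e-27 kg*m/s

1.3553e-27


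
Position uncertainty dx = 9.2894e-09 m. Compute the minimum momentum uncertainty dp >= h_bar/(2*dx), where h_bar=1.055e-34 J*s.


dp = h_bar / (2 * dx)
= 1.055e-34 / (2 * 9.2894e-09)
= 1.055e-34 / 1.8579e-08
= 5.6785e-27 kg*m/s

5.6785e-27


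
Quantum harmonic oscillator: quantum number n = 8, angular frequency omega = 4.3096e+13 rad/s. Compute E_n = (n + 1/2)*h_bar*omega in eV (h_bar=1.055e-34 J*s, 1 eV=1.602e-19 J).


E = (n + 1/2) * h_bar * omega
= (8 + 0.5) * 1.055e-34 * 4.3096e+13
= 8.5 * 4.5466e-21
= 3.8646e-20 J
= 0.2412 eV

0.2412


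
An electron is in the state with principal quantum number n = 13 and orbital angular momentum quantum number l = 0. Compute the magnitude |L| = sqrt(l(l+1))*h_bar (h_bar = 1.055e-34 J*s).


L = sqrt(l*(l+1)) * h_bar
= sqrt(0 * 1) * 1.055e-34
= sqrt(0) * 1.055e-34
= 0.0 * 1.055e-34
= 0.0000e+00 J*s

0.0000e+00


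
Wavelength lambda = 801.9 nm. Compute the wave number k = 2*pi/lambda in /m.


k = 2 * pi / lambda
= 6.2832 / (801.9e-9)
= 6.2832 / 8.0190e-07
= 7.8354e+06 /m

7.8354e+06


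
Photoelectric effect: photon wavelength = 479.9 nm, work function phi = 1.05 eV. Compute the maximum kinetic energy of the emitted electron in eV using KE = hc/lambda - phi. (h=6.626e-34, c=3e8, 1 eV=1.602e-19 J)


E_photon = hc / lambda
= (6.626e-34)(3e8) / (479.9e-9)
= 4.1421e-19 J
= 2.5856 eV
KE = E_photon - phi
= 2.5856 - 1.05
= 1.5356 eV

1.5356


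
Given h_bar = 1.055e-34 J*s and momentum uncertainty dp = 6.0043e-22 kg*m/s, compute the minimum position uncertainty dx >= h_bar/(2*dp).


dx = h_bar / (2 * dp)
= 1.055e-34 / (2 * 6.0043e-22)
= 1.055e-34 / 1.2009e-21
= 8.7854e-14 m

8.7854e-14


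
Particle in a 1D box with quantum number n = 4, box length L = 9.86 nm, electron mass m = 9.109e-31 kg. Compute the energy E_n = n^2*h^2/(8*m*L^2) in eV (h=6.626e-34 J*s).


E = n^2 * h^2 / (8 * m * L^2)
= 4^2 * (6.626e-34)^2 / (8 * 9.109e-31 * (9.86e-9)^2)
= 16 * 4.3904e-67 / (8 * 9.109e-31 * 9.7220e-17)
= 9.9154e-21 J
= 0.0619 eV

0.0619


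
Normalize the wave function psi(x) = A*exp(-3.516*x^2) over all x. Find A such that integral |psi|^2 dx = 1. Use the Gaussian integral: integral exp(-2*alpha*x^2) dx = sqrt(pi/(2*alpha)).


integral |psi|^2 dx = A^2 * sqrt(pi/(2*alpha)) = 1
A^2 = sqrt(2*alpha/pi)
= sqrt(2 * 3.516 / pi)
= 1.496113
A = sqrt(1.496113)
= 1.2232

1.2232
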